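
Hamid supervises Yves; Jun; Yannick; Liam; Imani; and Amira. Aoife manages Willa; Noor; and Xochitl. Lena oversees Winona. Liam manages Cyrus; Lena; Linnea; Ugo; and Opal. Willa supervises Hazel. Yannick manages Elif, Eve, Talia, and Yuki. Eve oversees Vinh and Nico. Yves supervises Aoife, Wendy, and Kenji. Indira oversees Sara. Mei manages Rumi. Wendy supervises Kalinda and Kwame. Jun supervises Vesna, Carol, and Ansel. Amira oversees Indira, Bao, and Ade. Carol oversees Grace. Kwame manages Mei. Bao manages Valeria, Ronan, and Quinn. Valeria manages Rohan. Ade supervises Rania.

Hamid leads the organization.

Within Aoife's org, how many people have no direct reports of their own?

3

The people in Aoife's organization with no one reporting to them are Xochitl, Noor, Hazel. That is 3.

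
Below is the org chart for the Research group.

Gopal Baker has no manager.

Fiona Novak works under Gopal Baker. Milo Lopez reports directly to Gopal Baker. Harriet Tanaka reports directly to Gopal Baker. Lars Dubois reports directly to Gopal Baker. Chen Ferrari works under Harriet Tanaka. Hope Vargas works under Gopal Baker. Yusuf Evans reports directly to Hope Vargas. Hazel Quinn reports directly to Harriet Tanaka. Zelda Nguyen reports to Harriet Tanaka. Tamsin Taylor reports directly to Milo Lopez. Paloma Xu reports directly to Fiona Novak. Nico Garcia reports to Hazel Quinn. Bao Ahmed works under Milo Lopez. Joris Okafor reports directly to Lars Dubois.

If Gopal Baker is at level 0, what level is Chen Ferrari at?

2

Chain from Chen Ferrari up to Gopal Baker: Chen Ferrari → Harriet Tanaka → Gopal Baker. That is 2 steps up, so Chen Ferrari is 2 levels below Gopal Baker.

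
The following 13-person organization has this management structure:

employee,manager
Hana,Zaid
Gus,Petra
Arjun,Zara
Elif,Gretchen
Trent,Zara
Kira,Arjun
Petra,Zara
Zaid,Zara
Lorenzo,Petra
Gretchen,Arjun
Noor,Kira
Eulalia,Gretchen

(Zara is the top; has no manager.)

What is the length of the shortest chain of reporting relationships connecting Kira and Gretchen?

2

Kira is 1 level below Arjun, and Gretchen is 1 level below Arjun (their lowest common manager). The shortest path runs up from Kira to Arjun and back down to Gretchen: 1 + 1 = 2 links.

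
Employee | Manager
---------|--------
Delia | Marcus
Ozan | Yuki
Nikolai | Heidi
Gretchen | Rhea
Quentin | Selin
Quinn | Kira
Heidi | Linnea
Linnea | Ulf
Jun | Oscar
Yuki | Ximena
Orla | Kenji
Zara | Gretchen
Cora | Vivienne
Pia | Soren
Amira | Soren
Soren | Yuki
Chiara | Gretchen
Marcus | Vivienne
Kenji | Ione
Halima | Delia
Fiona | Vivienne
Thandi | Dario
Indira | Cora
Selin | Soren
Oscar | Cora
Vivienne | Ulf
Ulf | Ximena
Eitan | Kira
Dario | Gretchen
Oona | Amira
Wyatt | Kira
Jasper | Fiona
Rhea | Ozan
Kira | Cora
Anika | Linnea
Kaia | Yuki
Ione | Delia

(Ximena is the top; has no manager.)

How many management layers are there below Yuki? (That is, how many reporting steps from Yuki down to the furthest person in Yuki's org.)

5

The longest chain under Yuki runs Yuki → Ozan → Rhea → Gretchen → Dario → Thandi, which is 5 levels below Yuki.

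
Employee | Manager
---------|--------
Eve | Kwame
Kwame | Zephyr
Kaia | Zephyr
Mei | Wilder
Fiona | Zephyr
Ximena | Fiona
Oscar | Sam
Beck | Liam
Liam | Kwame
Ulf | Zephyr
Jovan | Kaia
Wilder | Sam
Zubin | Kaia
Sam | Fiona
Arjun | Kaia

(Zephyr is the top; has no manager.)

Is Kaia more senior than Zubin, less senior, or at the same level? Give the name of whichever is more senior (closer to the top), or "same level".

Kaia

Kaia is 1 level below Zephyr; Zubin is 2. Kaia is higher.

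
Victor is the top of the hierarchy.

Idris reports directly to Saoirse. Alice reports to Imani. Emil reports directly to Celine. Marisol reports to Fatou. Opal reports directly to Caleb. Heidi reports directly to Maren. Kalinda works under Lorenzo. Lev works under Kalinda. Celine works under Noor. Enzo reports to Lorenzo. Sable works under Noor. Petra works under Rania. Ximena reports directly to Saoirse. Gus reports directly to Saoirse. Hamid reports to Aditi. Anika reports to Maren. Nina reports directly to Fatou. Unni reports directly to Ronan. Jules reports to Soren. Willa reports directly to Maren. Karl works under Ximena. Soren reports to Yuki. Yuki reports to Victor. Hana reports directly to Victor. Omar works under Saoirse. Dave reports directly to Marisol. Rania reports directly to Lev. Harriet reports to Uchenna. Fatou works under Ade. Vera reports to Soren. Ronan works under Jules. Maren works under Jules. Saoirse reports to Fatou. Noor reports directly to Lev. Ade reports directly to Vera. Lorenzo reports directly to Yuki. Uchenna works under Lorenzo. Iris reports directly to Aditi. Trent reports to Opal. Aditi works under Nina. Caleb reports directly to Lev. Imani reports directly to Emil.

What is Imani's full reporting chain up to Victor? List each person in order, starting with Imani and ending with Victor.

Imani -> Emil -> Celine -> Noor -> Lev -> Kalinda -> Lorenzo -> Yuki -> Victor

Imani reports to Emil. Emil reports to Celine. Celine reports to Noor. Noor reports to Lev. Lev reports to Kalinda. Kalinda reports to Lorenzo. Lorenzo reports to Yuki. Yuki reports to Victor. Victor is at the top.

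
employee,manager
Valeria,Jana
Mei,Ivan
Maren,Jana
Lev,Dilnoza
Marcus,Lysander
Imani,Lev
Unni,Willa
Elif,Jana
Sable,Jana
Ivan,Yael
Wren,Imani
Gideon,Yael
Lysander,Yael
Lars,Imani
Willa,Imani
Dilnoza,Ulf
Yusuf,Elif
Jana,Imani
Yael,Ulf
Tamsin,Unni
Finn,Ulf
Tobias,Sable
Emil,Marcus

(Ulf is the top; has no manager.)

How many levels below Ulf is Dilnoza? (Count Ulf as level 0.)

1

Chain from Dilnoza up to Ulf: Dilnoza → Ulf. That is 1 step up, so Dilnoza is 1 level below Ulf.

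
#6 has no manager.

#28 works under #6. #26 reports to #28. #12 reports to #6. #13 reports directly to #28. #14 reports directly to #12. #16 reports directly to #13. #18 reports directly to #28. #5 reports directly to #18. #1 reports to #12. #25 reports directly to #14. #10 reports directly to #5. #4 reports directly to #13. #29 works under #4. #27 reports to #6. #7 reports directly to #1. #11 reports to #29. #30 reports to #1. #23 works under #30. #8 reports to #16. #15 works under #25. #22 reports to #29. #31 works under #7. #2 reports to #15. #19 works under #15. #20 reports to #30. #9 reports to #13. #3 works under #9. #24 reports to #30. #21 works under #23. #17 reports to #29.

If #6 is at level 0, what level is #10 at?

4

Chain from #10 up to #6: #10 → #5 → #18 → #28 → #6. That is 4 steps up, so #10 is 4 levels below #6.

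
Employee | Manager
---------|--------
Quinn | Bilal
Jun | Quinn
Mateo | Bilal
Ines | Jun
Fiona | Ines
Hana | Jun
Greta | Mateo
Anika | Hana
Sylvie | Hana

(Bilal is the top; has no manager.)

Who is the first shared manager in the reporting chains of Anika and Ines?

Anika's chain of managers is Hana, Jun, Quinn, Bilal. Ines's chain of managers is Jun, Quinn, Bilal. The first manager that appears in both chains is Jun.

Jun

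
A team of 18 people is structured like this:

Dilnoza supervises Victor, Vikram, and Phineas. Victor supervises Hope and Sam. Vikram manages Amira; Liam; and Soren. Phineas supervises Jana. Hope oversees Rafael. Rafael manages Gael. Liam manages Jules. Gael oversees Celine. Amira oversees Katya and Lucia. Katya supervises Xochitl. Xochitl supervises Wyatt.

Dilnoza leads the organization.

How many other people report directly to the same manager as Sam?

Sam reports to Victor. Victor's other direct reports are Hope — 1 peer.

1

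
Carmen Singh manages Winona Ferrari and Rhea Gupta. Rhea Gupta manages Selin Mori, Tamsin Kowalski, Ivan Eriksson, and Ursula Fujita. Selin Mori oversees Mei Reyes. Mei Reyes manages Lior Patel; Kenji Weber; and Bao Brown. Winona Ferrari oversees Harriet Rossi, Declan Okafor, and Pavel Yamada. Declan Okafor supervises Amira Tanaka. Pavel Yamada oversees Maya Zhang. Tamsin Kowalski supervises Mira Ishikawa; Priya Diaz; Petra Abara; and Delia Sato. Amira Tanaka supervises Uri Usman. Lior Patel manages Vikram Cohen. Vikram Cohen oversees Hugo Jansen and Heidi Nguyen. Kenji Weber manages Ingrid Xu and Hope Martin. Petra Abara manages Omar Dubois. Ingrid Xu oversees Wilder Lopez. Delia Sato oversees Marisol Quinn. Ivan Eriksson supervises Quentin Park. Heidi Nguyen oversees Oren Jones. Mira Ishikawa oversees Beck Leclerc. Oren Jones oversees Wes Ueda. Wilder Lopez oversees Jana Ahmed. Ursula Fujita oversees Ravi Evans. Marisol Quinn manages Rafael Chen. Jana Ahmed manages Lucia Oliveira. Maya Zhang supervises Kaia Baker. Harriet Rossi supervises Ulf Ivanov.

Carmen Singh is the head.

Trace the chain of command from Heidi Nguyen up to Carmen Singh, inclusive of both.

Heidi Nguyen reports to Vikram Cohen. Vikram Cohen reports to Lior Patel. Lior Patel reports to Mei Reyes. Mei Reyes reports to Selin Mori. Selin Mori reports to Rhea Gupta. Rhea Gupta reports to Carmen Singh. Carmen Singh is at the top.

Heidi Nguyen -> Vikram Cohen -> Lior Patel -> Mei Reyes -> Selin Mori -> Rhea Gupta -> Carmen Singh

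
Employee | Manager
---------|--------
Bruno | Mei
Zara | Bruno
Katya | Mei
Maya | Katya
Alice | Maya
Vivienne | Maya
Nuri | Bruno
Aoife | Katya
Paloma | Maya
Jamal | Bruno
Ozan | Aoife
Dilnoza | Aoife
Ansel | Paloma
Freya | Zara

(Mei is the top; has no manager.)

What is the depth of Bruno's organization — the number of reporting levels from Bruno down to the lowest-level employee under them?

2

The longest chain under Bruno runs Bruno → Zara → Freya, which is 2 levels below Bruno.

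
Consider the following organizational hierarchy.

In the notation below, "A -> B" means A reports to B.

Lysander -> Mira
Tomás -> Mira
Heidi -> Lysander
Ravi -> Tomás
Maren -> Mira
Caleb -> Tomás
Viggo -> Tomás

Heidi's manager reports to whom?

Heidi reports to Lysander, and Lysander reports to Mira. So Heidi's skip-level manager is Mira.

Mira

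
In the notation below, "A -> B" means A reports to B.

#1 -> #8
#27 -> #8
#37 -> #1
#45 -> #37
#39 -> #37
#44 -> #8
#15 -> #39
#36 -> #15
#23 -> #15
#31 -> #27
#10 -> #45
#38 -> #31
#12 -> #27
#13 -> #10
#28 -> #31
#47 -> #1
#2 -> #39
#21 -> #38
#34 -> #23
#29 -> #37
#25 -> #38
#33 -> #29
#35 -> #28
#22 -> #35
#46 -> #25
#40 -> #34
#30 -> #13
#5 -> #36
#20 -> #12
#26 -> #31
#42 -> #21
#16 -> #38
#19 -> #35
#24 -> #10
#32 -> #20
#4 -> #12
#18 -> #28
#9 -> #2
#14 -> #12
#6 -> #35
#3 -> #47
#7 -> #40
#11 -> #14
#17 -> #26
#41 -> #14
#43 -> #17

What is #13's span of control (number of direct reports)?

#13 directly manages #30. That is 1 direct report.

1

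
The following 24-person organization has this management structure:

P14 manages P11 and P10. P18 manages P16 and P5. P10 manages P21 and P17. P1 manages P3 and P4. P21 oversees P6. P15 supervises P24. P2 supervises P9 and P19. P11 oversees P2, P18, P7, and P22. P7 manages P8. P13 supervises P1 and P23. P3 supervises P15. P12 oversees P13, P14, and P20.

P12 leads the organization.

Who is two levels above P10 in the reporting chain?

P12

P10 reports to P14, and P14 reports to P12. So P10's skip-level manager is P12.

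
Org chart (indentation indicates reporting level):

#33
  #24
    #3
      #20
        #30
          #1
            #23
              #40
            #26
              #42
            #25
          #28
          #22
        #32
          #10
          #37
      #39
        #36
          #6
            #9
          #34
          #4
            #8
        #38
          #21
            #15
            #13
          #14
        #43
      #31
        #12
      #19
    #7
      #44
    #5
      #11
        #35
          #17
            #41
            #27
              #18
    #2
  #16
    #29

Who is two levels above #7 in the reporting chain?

#33

#7 reports to #24, and #24 reports to #33. So #7's skip-level manager is #33.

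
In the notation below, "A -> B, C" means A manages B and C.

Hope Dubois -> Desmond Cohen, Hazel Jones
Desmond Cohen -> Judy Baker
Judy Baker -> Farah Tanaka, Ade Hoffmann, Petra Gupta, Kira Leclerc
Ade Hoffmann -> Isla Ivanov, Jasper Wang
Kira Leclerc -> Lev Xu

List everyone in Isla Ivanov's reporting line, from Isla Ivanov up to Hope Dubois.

Isla Ivanov -> Ade Hoffmann -> Judy Baker -> Desmond Cohen -> Hope Dubois

Isla Ivanov reports to Ade Hoffmann. Ade Hoffmann reports to Judy Baker. Judy Baker reports to Desmond Cohen. Desmond Cohen reports to Hope Dubois. Hope Dubois is at the top.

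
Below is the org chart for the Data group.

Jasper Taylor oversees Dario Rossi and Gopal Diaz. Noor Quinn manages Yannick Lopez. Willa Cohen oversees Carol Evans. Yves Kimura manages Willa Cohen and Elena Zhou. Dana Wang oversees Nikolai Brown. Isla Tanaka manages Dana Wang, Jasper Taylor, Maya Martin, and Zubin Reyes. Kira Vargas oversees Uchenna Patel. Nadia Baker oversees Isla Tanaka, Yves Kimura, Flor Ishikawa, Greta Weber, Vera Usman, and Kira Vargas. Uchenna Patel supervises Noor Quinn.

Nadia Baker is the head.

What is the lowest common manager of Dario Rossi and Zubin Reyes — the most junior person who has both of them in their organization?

Isla Tanaka

Dario Rossi's chain of managers is Jasper Taylor, Isla Tanaka, Nadia Baker. Zubin Reyes's chain of managers is Isla Tanaka, Nadia Baker. The first manager that appears in both chains is Isla Tanaka.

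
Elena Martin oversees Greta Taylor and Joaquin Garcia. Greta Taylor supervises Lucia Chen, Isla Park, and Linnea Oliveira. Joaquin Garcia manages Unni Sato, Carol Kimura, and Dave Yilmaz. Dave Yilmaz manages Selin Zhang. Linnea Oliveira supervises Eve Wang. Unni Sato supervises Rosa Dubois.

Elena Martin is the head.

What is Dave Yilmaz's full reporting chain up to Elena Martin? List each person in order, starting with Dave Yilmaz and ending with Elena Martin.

Dave Yilmaz reports to Joaquin Garcia. Joaquin Garcia reports to Elena Martin. Elena Martin is at the top.

Dave Yilmaz -> Joaquin Garcia -> Elena Martin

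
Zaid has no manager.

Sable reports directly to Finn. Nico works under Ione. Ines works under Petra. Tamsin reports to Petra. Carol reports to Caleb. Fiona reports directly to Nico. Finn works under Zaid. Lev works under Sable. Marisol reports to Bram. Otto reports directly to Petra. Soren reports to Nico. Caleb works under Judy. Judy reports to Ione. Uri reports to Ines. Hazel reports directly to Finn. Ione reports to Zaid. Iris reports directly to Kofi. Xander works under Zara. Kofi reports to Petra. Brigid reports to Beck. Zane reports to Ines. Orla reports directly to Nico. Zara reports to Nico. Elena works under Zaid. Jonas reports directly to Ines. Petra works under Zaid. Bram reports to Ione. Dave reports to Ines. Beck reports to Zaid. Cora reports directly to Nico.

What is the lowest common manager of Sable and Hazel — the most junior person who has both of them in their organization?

Sable's chain of managers is Finn, Zaid. Hazel's chain of managers is Finn, Zaid. The first manager that appears in both chains is Finn.

Finn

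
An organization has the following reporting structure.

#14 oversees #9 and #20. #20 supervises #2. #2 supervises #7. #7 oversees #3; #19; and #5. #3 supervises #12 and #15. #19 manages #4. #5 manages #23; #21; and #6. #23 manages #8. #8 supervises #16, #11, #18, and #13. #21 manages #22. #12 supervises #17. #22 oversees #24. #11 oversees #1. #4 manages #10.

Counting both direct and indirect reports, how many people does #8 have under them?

#8 directly manages #16, #11, #18, #13. #16 has no reports. Under #11: #1 (1). #18 has no reports. #13 has no reports. So #8's organization is 4 direct reports plus everyone under them: 1 + 2 + 1 + 1 = 5.

5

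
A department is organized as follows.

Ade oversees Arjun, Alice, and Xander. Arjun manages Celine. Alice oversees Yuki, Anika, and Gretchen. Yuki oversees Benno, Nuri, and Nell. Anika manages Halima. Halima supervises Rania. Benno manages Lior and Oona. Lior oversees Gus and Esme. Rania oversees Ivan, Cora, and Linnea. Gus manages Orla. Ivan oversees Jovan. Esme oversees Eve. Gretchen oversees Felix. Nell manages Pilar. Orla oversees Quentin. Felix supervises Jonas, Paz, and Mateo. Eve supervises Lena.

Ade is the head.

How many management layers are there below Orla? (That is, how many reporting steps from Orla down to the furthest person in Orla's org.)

1

The longest chain under Orla runs Orla → Quentin, which is 1 level below Orla.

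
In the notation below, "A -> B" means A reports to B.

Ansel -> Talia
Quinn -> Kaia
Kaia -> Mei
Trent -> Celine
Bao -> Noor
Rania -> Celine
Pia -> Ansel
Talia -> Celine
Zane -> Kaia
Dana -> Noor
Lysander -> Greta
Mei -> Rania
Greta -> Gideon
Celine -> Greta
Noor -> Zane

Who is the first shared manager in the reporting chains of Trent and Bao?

Celine

Trent's chain of managers is Celine, Greta, Gideon. Bao's chain of managers is Noor, Zane, Kaia, Mei, Rania, Celine, Greta, Gideon. The first manager that appears in both chains is Celine.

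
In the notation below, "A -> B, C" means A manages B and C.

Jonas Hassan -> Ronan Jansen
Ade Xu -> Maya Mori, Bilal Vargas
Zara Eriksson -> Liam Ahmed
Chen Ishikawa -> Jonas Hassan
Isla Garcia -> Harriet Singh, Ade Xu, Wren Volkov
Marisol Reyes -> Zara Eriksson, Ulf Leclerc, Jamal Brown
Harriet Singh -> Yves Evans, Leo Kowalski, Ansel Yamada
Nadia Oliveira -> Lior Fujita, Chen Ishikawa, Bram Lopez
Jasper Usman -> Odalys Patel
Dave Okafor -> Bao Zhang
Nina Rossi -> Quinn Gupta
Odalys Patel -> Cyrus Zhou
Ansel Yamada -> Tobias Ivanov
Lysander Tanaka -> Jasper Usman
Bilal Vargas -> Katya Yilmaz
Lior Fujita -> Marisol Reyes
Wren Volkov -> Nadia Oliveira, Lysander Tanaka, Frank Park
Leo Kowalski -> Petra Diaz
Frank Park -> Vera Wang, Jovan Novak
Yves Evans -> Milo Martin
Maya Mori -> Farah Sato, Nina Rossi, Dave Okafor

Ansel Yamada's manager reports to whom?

Ansel Yamada reports to Harriet Singh, and Harriet Singh reports to Isla Garcia. So Ansel Yamada's skip-level manager is Isla Garcia.

Isla Garcia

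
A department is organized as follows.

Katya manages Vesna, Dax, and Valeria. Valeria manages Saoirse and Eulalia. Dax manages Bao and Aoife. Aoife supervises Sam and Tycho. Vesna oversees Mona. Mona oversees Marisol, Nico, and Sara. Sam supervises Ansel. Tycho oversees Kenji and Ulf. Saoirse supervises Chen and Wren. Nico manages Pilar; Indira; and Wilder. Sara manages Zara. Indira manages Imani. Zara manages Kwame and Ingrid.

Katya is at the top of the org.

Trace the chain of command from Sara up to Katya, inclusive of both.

Sara reports to Mona. Mona reports to Vesna. Vesna reports to Katya. Katya is at the top.

Sara -> Mona -> Vesna -> Katya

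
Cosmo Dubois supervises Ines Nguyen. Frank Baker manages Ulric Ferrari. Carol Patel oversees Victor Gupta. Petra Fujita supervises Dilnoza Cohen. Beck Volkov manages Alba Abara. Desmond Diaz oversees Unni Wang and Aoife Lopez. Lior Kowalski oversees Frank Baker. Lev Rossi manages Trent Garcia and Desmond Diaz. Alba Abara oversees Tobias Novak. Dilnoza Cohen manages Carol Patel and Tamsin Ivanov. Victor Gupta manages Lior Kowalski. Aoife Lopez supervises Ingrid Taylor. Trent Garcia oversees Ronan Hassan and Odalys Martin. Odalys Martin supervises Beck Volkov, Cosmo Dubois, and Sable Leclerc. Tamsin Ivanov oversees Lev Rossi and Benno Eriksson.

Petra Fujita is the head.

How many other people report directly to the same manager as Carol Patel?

Carol Patel reports to Dilnoza Cohen. Dilnoza Cohen's other direct reports are Tamsin Ivanov — 1 peer.

1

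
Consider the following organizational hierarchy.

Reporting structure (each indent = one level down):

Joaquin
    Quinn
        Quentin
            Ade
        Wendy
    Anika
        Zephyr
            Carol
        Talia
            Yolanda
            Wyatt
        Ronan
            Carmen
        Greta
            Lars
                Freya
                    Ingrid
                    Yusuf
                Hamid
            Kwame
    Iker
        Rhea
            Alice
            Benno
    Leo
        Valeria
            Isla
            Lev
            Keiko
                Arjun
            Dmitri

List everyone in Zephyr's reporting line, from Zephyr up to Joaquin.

Zephyr reports to Anika. Anika reports to Joaquin. Joaquin is at the top.

Zephyr -> Anika -> Joaquin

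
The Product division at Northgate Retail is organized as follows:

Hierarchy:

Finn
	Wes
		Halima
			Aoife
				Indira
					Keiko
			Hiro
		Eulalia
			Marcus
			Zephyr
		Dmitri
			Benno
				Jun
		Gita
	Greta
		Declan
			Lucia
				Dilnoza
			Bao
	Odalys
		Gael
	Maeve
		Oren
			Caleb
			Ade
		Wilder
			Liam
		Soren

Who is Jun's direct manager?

Jun reports directly to Benno.

Benno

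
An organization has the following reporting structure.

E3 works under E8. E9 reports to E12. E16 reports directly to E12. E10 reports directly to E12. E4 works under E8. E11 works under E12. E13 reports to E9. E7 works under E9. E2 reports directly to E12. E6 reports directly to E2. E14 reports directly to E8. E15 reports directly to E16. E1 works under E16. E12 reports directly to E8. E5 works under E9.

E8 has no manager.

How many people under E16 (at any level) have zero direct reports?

The people in E16's organization with no one reporting to them are E15, E1. That is 2.

2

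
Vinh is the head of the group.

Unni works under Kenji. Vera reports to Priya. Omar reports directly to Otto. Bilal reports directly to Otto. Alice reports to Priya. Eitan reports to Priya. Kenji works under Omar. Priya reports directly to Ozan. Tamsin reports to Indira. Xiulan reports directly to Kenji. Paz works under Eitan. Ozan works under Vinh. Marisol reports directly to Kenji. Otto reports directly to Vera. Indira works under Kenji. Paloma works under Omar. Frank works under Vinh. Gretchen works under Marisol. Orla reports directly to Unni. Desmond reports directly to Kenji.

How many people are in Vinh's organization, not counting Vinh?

Vinh directly manages Ozan, Frank. Under Ozan: Priya, Eitan, Paz, Vera, Otto, Bilal, Omar, Paloma, Kenji, Xiulan, Desmond, Indira, Tamsin, Unni, Orla, Marisol, Gretchen, Alice (18). Frank has no reports. So Vinh's organization is 2 direct reports plus everyone under them: 19 + 1 = 20.

20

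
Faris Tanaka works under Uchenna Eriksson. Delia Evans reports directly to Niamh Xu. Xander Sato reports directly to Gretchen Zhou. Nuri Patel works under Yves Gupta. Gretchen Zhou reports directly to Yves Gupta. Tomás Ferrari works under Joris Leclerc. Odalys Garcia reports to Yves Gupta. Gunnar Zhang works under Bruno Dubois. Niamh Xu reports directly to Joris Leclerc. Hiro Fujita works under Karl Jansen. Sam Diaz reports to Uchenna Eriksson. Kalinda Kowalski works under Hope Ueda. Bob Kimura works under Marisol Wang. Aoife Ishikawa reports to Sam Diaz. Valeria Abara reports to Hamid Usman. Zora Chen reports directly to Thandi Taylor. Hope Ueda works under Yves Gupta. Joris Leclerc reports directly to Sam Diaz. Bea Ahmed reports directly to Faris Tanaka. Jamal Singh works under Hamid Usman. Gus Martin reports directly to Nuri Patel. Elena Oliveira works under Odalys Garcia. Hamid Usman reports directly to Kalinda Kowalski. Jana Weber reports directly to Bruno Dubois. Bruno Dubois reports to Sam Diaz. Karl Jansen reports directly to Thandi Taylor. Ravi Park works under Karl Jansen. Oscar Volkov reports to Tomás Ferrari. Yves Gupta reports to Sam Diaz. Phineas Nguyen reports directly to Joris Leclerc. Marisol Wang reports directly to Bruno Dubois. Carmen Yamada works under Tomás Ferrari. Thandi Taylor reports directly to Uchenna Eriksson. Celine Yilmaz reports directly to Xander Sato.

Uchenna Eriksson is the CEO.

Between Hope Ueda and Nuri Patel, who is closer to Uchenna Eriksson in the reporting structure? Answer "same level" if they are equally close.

same level

Both Hope Ueda and Nuri Patel are 3 levels below Uchenna Eriksson.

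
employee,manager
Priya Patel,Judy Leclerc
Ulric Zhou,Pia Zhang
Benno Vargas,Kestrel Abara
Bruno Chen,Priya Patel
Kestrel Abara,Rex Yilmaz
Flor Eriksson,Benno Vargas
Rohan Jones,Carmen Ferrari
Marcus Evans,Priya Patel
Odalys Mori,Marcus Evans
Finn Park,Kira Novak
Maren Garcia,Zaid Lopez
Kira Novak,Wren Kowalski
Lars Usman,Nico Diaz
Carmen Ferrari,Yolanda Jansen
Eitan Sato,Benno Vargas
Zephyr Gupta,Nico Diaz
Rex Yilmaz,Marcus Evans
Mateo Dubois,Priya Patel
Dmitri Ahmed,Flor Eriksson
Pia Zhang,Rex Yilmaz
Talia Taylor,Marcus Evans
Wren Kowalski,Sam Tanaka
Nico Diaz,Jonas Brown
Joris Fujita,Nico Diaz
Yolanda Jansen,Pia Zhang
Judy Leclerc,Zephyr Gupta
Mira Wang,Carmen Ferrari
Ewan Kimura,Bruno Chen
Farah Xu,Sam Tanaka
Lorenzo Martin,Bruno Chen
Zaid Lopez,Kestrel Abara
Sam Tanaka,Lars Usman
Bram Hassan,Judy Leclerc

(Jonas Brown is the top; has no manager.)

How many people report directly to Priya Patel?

3

Priya Patel directly manages Marcus Evans, Bruno Chen, Mateo Dubois. That is 3 direct reports.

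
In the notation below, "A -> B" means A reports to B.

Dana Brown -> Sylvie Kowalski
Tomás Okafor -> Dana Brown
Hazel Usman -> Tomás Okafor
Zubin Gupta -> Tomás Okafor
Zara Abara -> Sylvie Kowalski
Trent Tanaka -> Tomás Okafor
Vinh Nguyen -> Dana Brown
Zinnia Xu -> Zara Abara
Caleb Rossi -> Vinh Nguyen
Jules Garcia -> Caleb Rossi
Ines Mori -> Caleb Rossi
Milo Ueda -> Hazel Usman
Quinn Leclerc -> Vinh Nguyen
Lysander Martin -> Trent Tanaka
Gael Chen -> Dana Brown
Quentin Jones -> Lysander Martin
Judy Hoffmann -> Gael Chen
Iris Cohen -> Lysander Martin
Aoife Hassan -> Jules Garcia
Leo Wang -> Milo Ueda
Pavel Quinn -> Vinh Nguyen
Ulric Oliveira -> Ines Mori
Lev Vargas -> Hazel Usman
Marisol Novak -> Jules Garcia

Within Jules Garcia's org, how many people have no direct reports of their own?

The people in Jules Garcia's organization with no one reporting to them are Marisol Novak, Aoife Hassan. That is 2.

2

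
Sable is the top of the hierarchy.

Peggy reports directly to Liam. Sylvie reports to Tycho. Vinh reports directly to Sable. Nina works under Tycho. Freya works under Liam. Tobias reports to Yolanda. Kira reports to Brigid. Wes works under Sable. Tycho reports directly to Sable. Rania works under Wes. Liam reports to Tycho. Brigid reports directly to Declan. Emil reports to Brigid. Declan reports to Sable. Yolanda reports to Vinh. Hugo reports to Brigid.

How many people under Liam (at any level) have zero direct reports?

The people in Liam's organization with no one reporting to them are Peggy, Freya. That is 2.

2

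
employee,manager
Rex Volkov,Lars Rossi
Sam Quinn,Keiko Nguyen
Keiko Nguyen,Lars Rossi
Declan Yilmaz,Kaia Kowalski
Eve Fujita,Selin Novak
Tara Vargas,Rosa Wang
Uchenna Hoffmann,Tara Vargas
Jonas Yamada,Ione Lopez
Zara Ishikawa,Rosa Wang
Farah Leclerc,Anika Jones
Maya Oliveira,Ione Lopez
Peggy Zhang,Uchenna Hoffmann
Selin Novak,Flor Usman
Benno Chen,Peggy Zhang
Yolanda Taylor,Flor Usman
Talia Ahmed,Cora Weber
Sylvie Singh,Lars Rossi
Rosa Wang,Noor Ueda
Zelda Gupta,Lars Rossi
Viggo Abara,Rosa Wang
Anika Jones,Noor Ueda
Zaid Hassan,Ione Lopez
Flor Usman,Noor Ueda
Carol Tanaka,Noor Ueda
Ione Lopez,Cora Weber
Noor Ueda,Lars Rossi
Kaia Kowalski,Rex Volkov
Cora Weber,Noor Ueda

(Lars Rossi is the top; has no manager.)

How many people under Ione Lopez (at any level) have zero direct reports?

The people in Ione Lopez's organization with no one reporting to them are Maya Oliveira, Zaid Hassan, Jonas Yamada. That is 3.

3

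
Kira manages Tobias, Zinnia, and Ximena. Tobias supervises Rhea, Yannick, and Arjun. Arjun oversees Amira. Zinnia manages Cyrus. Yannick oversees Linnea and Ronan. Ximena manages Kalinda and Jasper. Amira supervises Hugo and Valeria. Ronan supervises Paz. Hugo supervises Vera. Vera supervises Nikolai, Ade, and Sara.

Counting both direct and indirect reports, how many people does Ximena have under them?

2

Ximena directly manages Kalinda, Jasper. Kalinda has no reports. Jasper has no reports. So Ximena's organization is 2 direct reports plus everyone under them: 1 + 1 = 2.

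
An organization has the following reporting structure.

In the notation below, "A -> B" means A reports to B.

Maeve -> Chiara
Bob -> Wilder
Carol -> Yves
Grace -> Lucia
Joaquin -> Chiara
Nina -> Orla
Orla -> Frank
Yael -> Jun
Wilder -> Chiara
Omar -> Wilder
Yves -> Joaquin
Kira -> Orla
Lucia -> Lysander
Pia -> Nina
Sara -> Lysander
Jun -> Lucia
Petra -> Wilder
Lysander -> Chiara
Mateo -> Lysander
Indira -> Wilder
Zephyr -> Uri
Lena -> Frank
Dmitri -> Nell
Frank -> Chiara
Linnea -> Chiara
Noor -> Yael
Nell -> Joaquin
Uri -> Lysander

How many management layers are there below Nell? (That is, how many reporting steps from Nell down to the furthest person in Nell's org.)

1

The longest chain under Nell runs Nell → Dmitri, which is 1 level below Nell.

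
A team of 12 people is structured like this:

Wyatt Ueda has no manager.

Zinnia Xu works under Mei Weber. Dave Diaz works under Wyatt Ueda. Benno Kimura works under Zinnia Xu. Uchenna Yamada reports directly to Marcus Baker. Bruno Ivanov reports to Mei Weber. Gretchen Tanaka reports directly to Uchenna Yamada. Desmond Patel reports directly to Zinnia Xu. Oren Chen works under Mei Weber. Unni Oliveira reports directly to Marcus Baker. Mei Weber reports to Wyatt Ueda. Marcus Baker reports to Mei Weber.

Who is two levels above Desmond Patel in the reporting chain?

Mei Weber

Desmond Patel reports to Zinnia Xu, and Zinnia Xu reports to Mei Weber. So Desmond Patel's skip-level manager is Mei Weber.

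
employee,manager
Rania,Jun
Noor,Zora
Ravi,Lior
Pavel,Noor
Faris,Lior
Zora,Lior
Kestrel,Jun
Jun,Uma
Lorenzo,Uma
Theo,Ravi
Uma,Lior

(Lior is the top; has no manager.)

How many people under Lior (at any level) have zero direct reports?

6

The people in Lior's organization with no one reporting to them are Pavel, Theo, Faris, Rania, Kestrel, Lorenzo. That is 6.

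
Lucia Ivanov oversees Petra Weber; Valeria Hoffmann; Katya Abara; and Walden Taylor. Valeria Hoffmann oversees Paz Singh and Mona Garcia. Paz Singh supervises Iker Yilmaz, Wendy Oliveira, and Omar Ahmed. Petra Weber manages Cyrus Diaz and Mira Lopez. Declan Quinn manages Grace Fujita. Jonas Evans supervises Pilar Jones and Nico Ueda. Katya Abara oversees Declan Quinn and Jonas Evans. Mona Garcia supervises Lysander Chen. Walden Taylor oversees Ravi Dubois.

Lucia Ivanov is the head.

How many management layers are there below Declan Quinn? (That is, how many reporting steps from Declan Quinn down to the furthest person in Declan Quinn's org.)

The longest chain under Declan Quinn runs Declan Quinn → Grace Fujita, which is 1 level below Declan Quinn.

1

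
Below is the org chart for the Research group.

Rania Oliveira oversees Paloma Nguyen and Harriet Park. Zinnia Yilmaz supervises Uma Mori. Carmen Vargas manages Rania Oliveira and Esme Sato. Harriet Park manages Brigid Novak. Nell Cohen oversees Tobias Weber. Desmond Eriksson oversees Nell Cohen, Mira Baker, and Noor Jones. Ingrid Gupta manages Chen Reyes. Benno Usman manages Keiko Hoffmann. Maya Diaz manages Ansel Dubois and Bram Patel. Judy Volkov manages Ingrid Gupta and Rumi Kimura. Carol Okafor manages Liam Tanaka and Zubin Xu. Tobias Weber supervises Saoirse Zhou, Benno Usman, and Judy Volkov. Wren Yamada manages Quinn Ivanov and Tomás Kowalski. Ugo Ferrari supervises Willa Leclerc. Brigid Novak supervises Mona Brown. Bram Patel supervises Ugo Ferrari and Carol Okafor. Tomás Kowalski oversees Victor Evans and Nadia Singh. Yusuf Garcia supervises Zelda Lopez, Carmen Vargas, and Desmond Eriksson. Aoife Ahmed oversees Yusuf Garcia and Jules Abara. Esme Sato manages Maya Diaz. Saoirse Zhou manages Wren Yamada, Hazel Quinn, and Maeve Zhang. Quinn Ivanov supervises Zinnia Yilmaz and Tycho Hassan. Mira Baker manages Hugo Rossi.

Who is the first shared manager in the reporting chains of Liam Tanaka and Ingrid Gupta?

Yusuf Garcia

Liam Tanaka's chain of managers is Carol Okafor, Bram Patel, Maya Diaz, Esme Sato, Carmen Vargas, Yusuf Garcia, Aoife Ahmed. Ingrid Gupta's chain of managers is Judy Volkov, Tobias Weber, Nell Cohen, Desmond Eriksson, Yusuf Garcia, Aoife Ahmed. The first manager that appears in both chains is Yusuf Garcia.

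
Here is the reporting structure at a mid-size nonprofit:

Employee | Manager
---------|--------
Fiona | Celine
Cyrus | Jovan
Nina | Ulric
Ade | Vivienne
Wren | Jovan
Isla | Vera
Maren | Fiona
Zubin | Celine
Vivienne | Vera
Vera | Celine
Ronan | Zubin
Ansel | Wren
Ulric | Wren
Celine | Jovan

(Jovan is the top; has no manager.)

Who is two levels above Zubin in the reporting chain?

Zubin reports to Celine, and Celine reports to Jovan. So Zubin's skip-level manager is Jovan.

Jovan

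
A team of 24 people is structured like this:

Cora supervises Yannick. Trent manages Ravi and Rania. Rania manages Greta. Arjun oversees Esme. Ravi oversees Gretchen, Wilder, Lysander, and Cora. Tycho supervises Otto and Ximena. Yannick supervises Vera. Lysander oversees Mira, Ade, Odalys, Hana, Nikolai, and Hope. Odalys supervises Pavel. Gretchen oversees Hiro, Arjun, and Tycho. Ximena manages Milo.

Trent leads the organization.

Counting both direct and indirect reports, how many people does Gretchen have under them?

7

Gretchen directly manages Hiro, Arjun, Tycho. Hiro has no reports. Under Arjun: Esme (1). Under Tycho: Otto, Ximena, Milo (3). So Gretchen's organization is 3 direct reports plus everyone under them: 1 + 2 + 4 = 7.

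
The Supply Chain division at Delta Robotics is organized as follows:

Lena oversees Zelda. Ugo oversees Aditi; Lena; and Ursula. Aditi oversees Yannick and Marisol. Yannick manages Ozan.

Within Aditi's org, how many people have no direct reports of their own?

The people in Aditi's organization with no one reporting to them are Marisol, Ozan. That is 2.

2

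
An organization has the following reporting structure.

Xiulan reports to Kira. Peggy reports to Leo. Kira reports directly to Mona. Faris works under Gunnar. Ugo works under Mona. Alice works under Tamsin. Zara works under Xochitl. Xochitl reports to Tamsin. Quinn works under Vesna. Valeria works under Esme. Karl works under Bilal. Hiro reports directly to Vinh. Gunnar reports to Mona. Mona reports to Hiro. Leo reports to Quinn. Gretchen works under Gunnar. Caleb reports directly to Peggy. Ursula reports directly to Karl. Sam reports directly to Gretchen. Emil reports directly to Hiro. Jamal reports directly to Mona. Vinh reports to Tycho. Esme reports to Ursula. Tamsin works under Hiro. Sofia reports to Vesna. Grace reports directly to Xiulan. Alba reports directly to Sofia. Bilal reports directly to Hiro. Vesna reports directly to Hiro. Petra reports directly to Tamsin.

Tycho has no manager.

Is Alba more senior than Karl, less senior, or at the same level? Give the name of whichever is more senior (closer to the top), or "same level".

Karl

Alba is 5 levels below Tycho; Karl is 4. Karl is higher.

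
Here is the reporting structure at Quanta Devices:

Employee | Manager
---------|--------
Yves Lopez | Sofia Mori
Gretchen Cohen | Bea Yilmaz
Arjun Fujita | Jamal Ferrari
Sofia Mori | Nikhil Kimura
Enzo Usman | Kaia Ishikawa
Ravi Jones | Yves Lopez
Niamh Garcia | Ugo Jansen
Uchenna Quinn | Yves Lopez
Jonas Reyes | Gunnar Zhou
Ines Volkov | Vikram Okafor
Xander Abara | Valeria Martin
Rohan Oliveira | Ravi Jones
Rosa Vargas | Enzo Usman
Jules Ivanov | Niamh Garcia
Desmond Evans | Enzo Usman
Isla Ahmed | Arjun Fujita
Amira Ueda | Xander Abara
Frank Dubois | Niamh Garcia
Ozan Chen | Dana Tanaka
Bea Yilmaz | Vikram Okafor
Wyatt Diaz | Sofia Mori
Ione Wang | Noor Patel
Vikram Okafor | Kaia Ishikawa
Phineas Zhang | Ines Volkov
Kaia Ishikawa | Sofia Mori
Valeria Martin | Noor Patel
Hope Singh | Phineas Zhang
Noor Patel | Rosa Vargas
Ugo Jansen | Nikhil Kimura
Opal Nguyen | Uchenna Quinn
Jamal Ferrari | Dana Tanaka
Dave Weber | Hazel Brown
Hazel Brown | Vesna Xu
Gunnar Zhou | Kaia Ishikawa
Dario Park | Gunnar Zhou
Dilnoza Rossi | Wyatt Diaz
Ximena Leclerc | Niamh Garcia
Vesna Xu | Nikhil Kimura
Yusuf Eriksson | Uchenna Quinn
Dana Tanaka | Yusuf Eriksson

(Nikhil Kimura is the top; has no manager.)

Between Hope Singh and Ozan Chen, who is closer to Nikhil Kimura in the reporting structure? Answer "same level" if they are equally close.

same level

Both Hope Singh and Ozan Chen are 6 levels below Nikhil Kimura.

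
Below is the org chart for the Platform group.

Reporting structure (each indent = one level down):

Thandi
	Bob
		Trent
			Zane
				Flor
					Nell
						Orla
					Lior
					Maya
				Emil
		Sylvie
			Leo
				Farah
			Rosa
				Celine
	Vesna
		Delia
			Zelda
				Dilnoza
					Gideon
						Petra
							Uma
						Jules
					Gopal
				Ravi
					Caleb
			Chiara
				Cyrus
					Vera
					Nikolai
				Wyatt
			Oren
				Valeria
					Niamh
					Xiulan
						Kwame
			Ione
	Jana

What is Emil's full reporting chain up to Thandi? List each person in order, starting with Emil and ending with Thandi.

Emil -> Zane -> Trent -> Bob -> Thandi

Emil reports to Zane. Zane reports to Trent. Trent reports to Bob. Bob reports to Thandi. Thandi is at the top.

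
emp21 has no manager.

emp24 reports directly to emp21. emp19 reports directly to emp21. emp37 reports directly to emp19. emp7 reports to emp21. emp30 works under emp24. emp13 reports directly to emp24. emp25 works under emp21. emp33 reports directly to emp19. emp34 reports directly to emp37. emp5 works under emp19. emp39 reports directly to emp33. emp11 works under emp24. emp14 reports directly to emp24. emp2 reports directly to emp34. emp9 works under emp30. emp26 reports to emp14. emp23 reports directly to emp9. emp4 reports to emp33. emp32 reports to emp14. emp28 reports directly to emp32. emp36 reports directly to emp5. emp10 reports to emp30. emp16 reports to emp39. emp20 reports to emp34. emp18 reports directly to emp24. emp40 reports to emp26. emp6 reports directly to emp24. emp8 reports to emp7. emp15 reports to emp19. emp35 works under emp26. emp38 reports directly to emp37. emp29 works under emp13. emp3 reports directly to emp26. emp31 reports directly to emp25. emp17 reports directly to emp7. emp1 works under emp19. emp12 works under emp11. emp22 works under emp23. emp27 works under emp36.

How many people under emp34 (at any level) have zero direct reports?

The people in emp34's organization with no one reporting to them are emp20, emp2. That is 2.

2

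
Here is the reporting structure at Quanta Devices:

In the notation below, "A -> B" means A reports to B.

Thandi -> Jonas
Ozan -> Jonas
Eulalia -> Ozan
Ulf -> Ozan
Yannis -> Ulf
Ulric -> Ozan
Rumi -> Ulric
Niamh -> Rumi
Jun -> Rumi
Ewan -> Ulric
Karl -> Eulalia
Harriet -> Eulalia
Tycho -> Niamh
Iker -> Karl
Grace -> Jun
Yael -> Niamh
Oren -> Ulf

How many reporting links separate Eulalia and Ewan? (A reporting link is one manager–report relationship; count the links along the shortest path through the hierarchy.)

3

Eulalia is 1 level below Ozan, and Ewan is 2 levels below Ozan (their lowest common manager). The shortest path runs up from Eulalia to Ozan and back down to Ewan: 1 + 2 = 3 links.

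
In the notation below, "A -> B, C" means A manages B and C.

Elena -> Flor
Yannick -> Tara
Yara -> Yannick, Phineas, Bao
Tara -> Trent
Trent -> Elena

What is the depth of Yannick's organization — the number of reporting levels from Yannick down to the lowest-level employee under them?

4

The longest chain under Yannick runs Yannick → Tara → Trent → Elena → Flor, which is 4 levels below Yannick.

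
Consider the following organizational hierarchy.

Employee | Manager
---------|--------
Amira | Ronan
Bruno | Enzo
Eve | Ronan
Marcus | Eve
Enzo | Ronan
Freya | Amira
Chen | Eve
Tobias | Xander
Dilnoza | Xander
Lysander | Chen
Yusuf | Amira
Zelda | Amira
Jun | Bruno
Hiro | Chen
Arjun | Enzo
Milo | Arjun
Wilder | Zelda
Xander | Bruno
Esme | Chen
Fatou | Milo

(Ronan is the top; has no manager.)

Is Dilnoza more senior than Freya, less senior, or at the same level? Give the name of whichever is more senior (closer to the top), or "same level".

Freya

Dilnoza is 4 levels below Ronan; Freya is 2. Freya is higher.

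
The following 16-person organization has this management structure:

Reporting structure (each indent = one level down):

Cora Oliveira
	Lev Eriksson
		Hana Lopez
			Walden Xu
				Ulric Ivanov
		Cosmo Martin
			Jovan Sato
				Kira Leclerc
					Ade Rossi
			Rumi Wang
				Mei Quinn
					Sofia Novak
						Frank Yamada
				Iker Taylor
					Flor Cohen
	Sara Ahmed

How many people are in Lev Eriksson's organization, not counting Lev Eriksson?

Lev Eriksson directly manages Hana Lopez, Cosmo Martin. Under Hana Lopez: Walden Xu, Ulric Ivanov (2). Under Cosmo Martin: Rumi Wang, Iker Taylor, Flor Cohen, Mei Quinn, Sofia Novak, Frank Yamada, Jovan Sato, Kira Leclerc, Ade Rossi (9). So Lev Eriksson's organization is 2 direct reports plus everyone under them: 3 + 10 = 13.

13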